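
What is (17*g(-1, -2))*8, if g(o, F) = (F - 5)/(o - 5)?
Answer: 476/3 ≈ 158.67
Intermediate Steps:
g(o, F) = (-5 + F)/(-5 + o)
(17*g(-1, -2))*8 = (17*((-5 - 2)/(-5 - 1)))*8 = (17*(-7/(-6)))*8 = (17*(-1/6*(-7)))*8 = (17*(7/6))*8 = (119/6)*8 = 476/3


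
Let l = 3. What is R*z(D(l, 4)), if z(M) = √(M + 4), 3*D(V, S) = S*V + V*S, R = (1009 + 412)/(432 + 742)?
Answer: 1421*√3/587 ≈ 4.1929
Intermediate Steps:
R = 1421/1174 ≈ 1.2104
D(V, S) = 2*S*V/3 (D(V, S) = (S*V + V*S)/3 = (S*V + S*V)/3 = (2*S*V)/3 = 2*S*V/3)
z(M) = √(4 + M)
R*z(D(l, 4)) = 1421*√(4 + (⅔)*4*3)/1174 = 1421*√(4 + 8)/1174 = 1421*√12/1174 = 1421*(2*√3)/1174 = 1421*√3/587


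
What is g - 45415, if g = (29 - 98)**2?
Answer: -40654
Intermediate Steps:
g = 4761 (g = (-69)**2 = 4761)
g - 45415 = 4761 - 45415 = -40654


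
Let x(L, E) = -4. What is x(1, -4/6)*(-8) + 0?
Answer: 32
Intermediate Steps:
x(1, -4/6)*(-8) + 0 = -4*(-8) + 0 = 32 + 0 = 32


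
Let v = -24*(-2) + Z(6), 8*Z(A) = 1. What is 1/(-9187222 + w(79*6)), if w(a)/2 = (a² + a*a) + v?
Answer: -4/33153687 ≈ -1.2065e-7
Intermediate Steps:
Z(A) = ⅛ (Z(A) = (⅛)*1 = ⅛)
v = 385/8 (v = -24*(-2) + ⅛ = 48 + ⅛ = 385/8 ≈ 48.125)
w(a) = 385/4 + 4*a² (w(a) = 2*((a² + a*a) + 385/8) = 2*((a² + a²) + 385/8) = 2*(2*a² + 385/8) = 2*(385/8 + 2*a²) = 385/4 + 4*a²)
1/(-9187222 + w(79*6)) = 1/(-9187222 + (385/4 + 4*(79*6)²)) = 1/(-9187222 + (385/4 + 4*474²)) = 1/(-9187222 + (385/4 + 4*224676)) = 1/(-9187222 + (385/4 + 898704)) = 1/(-9187222 + 3595201/4) = 1/(-33153687/4) = -4/33153687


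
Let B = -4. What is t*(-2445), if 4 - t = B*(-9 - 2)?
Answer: 97800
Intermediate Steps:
t = -40 (t = 4 - (-4)*(-9 - 2) = 4 - (-4)*(-11) = 4 - 1*44 = 4 - 44 = -40)
t*(-2445) = -40*(-2445) = 97800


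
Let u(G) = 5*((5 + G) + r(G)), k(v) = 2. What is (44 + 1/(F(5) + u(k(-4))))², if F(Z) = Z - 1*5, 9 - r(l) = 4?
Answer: 6974881/3600 ≈ 1937.5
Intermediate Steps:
r(l) = 5 (r(l) = 9 - 1*4 = 9 - 4 = 5)
F(Z) = -5 + Z (F(Z) = Z - 5 = -5 + Z)
u(G) = 50 + 5*G (u(G) = 5*((5 + G) + 5) = 5*(10 + G) = 50 + 5*G)
(44 + 1/(F(5) + u(k(-4))))² = (44 + 1/((-5 + 5) + (50 + 5*2)))² = (44 + 1/(0 + (50 + 10)))² = (44 + 1/(0 + 60))² = (44 + 1/60)² = (2641/60)² = 6974881/3600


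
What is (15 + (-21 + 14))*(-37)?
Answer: -296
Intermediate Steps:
(15 + (-21 + 14))*(-37) = (15 - 7)*(-37) = 8*(-37) = -296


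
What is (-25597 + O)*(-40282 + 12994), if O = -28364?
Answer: 1472487768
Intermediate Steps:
(-25597 + O)*(-40282 + 12994) = (-25597 - 28364)*(-40282 + 12994) = -53961*(-27288) = 1472487768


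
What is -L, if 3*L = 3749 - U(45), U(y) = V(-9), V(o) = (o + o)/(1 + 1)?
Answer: -3758/3 ≈ -1252.7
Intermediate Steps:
V(o) = o (V(o) = (2*o)/2 = (2*o)*(1/2) = o)
U(y) = -9
L = 3758/3 (L = (3749 - 1*(-9))/3 = (3749 + 9)/3 = (1/3)*3758 = 3758/3 ≈ 1252.7)
-L = -1*3758/3 = -3758/3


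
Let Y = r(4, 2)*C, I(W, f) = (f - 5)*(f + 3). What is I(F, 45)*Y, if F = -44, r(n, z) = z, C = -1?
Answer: -3840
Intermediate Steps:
I(W, f) = (-5 + f)*(3 + f)
Y = -2 (Y = 2*(-1) = -2)
I(F, 45)*Y = (-15 + 45² - 2*45)*(-2) = (-15 + 2025 - 90)*(-2) = 1920*(-2) = -3840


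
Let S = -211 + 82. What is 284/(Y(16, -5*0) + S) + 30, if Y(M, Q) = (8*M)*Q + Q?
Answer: 3586/129 ≈ 27.798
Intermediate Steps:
Y(M, Q) = Q + 8*M*Q (Y(M, Q) = 8*M*Q + Q = Q + 8*M*Q)
S = -129
284/(Y(16, -5*0) + S) + 30 = 284/((-5*0)*(1 + 8*16) - 129) + 30 = 284/(0*(1 + 128) - 129) + 30 = 284/(0*129 - 129) + 30 = 284/(0 - 129) + 30 = 284/(-129) + 30 = -1/129*284 + 30 = -284/129 + 30 = 3586/129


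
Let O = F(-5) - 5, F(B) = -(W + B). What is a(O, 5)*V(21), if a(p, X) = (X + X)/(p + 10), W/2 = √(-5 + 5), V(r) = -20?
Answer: -20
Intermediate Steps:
W = 0 (W = 2*√(-5 + 5) = 2*√0 = 2*0 = 0)
F(B) = -B (F(B) = -(0 + B) = -B)
O = 0 (O = -1*(-5) - 5 = 5 - 5 = 0)
a(p, X) = 2*X/(10 + p) (a(p, X) = (2*X)/(10 + p) = 2*X/(10 + p))
a(O, 5)*V(21) = (2*5/(10 + 0))*(-20) = (2*5/10)*(-20) = (2*5*(⅒))*(-20) = 1*(-20) = -20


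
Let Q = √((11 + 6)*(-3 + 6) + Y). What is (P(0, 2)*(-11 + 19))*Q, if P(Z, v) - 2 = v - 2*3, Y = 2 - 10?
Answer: -16*√43 ≈ -104.92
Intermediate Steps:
Y = -8
Q = √43 (Q = √((11 + 6)*(-3 + 6) - 8) = √(17*3 - 8) = √(51 - 8) = √43 ≈ 6.5574)
P(Z, v) = -4 + v (P(Z, v) = 2 + (v - 2*3) = 2 + (v - 6) = 2 + (-6 + v) = -4 + v)
(P(0, 2)*(-11 + 19))*Q = ((-4 + 2)*(-11 + 19))*√43 = (-2*8)*√43 = -16*√43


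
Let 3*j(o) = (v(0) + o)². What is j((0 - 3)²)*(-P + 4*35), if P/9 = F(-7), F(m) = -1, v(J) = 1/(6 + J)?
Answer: 450725/108 ≈ 4173.4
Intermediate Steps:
j(o) = (⅙ + o)²/3 (j(o) = (1/(6 + 0) + o)²/3 = (1/6 + o)²/3 = (⅙ + o)²/3)
P = -9 (P = 9*(-1) = -9)
j((0 - 3)²)*(-P + 4*35) = ((1 + 6*(0 - 3)²)²/108)*(-1*(-9) + 4*35) = ((1 + 6*(-3)²)²/108)*(9 + 140) = ((1 + 6*9)²/108)*149 = ((1 + 54)²/108)*149 = ((1/108)*55²)*149 = ((1/108)*3025)*149 = (3025/108)*149 = 450725/108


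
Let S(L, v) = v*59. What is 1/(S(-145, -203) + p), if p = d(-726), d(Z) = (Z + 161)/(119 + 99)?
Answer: -218/2611551 ≈ -8.3475e-5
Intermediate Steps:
S(L, v) = 59*v
d(Z) = 161/218 + Z/218 (d(Z) = (161 + Z)/218 = (161 + Z)*(1/218) = 161/218 + Z/218)
p = -565/218 (p = 161/218 + (1/218)*(-726) = 161/218 - 363/109 = -565/218 ≈ -2.5917)
1/(S(-145, -203) + p) = 1/(59*(-203) - 565/218) = 1/(-11977 - 565/218) = 1/(-2611551/218) = -218/2611551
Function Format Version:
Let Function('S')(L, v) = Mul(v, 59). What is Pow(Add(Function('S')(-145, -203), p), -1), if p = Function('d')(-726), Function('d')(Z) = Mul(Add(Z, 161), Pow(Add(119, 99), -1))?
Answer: Rational(-218, 2611551) ≈ -8.3475e-5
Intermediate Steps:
Function('S')(L, v) = Mul(59, v)
Function('d')(Z) = Add(Rational(161, 218), Mul(Rational(1, 218), Z)) (Function('d')(Z) = Mul(Add(161, Z), Pow(218, -1)) = Mul(Add(161, Z), Rational(1, 218)) = Add(Rational(161, 218), Mul(Rational(1, 218), Z)))
p = Rational(-565, 218) (p = Add(Rational(161, 218), Mul(Rational(1, 218), -726)) = Add(Rational(161, 218), Rational(-363, 109)) = Rational(-565, 218) ≈ -2.5917)
Pow(Add(Function('S')(-145, -203), p), -1) = Pow(Add(Mul(59, -203), Rational(-565, 218)), -1) = Pow(Add(-11977, Rational(-565, 218)), -1) = Pow(Rational(-2611551, 218), -1) = Rational(-218, 2611551)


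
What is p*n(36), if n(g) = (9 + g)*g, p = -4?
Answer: -6480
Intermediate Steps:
n(g) = g*(9 + g)
p*n(36) = -144*(9 + 36) = -144*45 = -4*1620 = -6480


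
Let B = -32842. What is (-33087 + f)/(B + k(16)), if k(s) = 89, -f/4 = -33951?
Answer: -102717/32753 ≈ -3.1361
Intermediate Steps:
f = 135804 (f = -4*(-33951) = 135804)
(-33087 + f)/(B + k(16)) = (-33087 + 135804)/(-32842 + 89) = 102717/(-32753) = 102717*(-1/32753) = -102717/32753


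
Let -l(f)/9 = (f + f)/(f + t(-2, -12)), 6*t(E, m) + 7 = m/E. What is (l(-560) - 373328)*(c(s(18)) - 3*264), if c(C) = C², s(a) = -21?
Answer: 440440376688/3361 ≈ 1.3104e+8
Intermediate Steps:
t(E, m) = -7/6 + m/(6*E) (t(E, m) = -7/6 + (m/E)/6 = -7/6 + m/(6*E))
l(f) = -18*f/(-⅙ + f) (l(f) = -9*(f + f)/(f + (⅙)*(-12 - 7*(-2))/(-2)) = -9*2*f/(f + (⅙)*(-½)*(-12 + 14)) = -9*2*f/(f + (⅙)*(-½)*2) = -9*2*f/(f - ⅙) = -9*2*f/(-⅙ + f) = -18*f/(-⅙ + f))
(l(-560) - 373328)*(c(s(18)) - 3*264) = (-108*(-560)/(-1 + 6*(-560)) - 373328)*((-21)² - 3*264) = (-108*(-560)/(-1 - 3360) - 373328)*(441 - 792) = (-108*(-560)/(-3361) - 373328)*(-351) = (-108*(-560)*(-1/3361) - 373328)*(-351) = (-60480/3361 - 373328)*(-351) = -1254815888/3361*(-351) = 440440376688/3361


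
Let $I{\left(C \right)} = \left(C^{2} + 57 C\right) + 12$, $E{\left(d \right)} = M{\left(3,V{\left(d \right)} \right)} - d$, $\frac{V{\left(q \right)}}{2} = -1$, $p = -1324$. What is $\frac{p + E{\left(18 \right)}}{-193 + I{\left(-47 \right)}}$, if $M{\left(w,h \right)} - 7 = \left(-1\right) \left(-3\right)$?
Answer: $\frac{444}{217} \approx 2.0461$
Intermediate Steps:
$V{\left(q \right)} = -2$ ($V{\left(q \right)} = 2 \left(-1\right) = -2$)
$M{\left(w,h \right)} = 10$ ($M{\left(w,h \right)} = 7 - -3 = 7 + 3 = 10$)
$E{\left(d \right)} = 10 - d$
$I{\left(C \right)} = 12 + C^{2} + 57 C$
$\frac{p + E{\left(18 \right)}}{-193 + I{\left(-47 \right)}} = \frac{-1324 + \left(10 - 18\right)}{-193 + \left(12 + \left(-47\right)^{2} + 57 \left(-47\right)\right)} = \frac{-1324 + \left(10 - 18\right)}{-193 + \left(12 + 2209 - 2679\right)} = \frac{-1324 - 8}{-193 - 458} = - \frac{1332}{-651} = \left(-1332\right) \left(- \frac{1}{651}\right) = \frac{444}{217}$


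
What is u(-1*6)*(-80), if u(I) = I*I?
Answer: -2880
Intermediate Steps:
u(I) = I**2
u(-1*6)*(-80) = (-1*6)**2*(-80) = (-6)**2*(-80) = 36*(-80) = -2880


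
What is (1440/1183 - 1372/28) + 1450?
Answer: 1658823/1183 ≈ 1402.2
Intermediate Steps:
(1440/1183 - 1372/28) + 1450 = (1440*(1/1183) - 1372*1/28) + 1450 = (1440/1183 - 49) + 1450 = -56527/1183 + 1450 = 1658823/1183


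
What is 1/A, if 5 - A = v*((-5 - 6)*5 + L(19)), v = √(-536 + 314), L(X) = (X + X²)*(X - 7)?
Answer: 1/901099115 + 901*I*√222/901099115 ≈ 1.1098e-9 + 1.4898e-5*I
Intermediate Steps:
L(X) = (-7 + X)*(X + X²) (L(X) = (X + X²)*(-7 + X) = (-7 + X)*(X + X²))
v = I*√222 (v = √(-222) = I*√222 ≈ 14.9*I)
A = 5 - 4505*I*√222 (A = 5 - I*√222*((-5 - 6)*5 + 19*(-7 + 19² - 6*19)) = 5 - I*√222*(-11*5 + 19*(-7 + 361 - 114)) = 5 - I*√222*(-55 + 19*240) = 5 - I*√222*(-55 + 4560) = 5 - I*√222*4505 = 5 - 4505*I*√222 ≈ 5.0 - 67123.0*I)
1/A = 1/(5 - 4505*I*√222)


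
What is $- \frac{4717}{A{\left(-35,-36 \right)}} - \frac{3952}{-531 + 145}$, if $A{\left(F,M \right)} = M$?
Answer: $\frac{981517}{6948} \approx 141.27$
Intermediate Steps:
$- \frac{4717}{A{\left(-35,-36 \right)}} - \frac{3952}{-531 + 145} = - \frac{4717}{-36} - \frac{3952}{-531 + 145} = \left(-4717\right) \left(- \frac{1}{36}\right) - \frac{3952}{-386} = \frac{4717}{36} - - \frac{1976}{193} = \frac{4717}{36} + \frac{1976}{193} = \frac{981517}{6948}$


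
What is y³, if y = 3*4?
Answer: 1728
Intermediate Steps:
y = 12
y³ = 12³ = 1728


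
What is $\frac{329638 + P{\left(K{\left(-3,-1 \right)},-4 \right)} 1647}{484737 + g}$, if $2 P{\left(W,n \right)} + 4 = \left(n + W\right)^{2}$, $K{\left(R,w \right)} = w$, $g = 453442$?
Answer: $\frac{693863}{1876358} \approx 0.36979$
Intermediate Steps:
$P{\left(W,n \right)} = -2 + \frac{\left(W + n\right)^{2}}{2}$ ($P{\left(W,n \right)} = -2 + \frac{\left(n + W\right)^{2}}{2} = -2 + \frac{\left(W + n\right)^{2}}{2}$)
$\frac{329638 + P{\left(K{\left(-3,-1 \right)},-4 \right)} 1647}{484737 + g} = \frac{329638 + \left(-2 + \frac{\left(-1 - 4\right)^{2}}{2}\right) 1647}{484737 + 453442} = \frac{329638 + \left(-2 + \frac{\left(-5\right)^{2}}{2}\right) 1647}{938179} = \left(329638 + \left(-2 + \frac{1}{2} \cdot 25\right) 1647\right) \frac{1}{938179} = \left(329638 + \left(-2 + \frac{25}{2}\right) 1647\right) \frac{1}{938179} = \left(329638 + \frac{21}{2} \cdot 1647\right) \frac{1}{938179} = \left(329638 + \frac{34587}{2}\right) \frac{1}{938179} = \frac{693863}{2} \cdot \frac{1}{938179} = \frac{693863}{1876358}$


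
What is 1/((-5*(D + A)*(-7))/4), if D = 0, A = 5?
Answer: 4/175 ≈ 0.022857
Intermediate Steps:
1/((-5*(D + A)*(-7))/4) = 1/((-5*(0 + 5)*(-7))/4) = 1/((-5*5*(-7))*(1/4)) = 1/(-25*(-7)*(1/4)) = 1/(175*(1/4)) = 1/(175/4) = 4/175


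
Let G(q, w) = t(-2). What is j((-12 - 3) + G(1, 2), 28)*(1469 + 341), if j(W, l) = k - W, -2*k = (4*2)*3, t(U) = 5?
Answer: -3620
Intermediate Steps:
G(q, w) = 5
k = -12 (k = -4*2*3/2 = -4*3 = -1/2*24 = -12)
j(W, l) = -12 - W
j((-12 - 3) + G(1, 2), 28)*(1469 + 341) = (-12 - ((-12 - 3) + 5))*(1469 + 341) = (-12 - (-15 + 5))*1810 = (-12 - 1*(-10))*1810 = (-12 + 10)*1810 = -2*1810 = -3620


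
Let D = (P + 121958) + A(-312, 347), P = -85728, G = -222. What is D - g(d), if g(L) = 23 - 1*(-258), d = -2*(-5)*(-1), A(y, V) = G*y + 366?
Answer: 105579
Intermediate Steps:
A(y, V) = 366 - 222*y (A(y, V) = -222*y + 366 = 366 - 222*y)
d = -10 (d = 10*(-1) = -10)
g(L) = 281 (g(L) = 23 + 258 = 281)
D = 105860 (D = (-85728 + 121958) + (366 - 222*(-312)) = 36230 + (366 + 69264) = 36230 + 69630 = 105860)
D - g(d) = 105860 - 1*281 = 105860 - 281 = 105579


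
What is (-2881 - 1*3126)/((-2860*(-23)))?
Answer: -6007/65780 ≈ -0.091320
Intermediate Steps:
(-2881 - 1*3126)/((-2860*(-23))) = (-2881 - 3126)/65780 = -6007*1/65780 = -6007/65780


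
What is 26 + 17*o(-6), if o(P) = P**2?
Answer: 638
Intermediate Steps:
26 + 17*o(-6) = 26 + 17*(-6)**2 = 26 + 17*36 = 26 + 612 = 638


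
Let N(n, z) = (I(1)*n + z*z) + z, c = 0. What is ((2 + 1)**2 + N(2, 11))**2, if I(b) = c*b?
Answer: 19881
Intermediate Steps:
I(b) = 0 (I(b) = 0*b = 0)
N(n, z) = z + z**2 (N(n, z) = (0*n + z*z) + z = (0 + z**2) + z = z**2 + z = z + z**2)
((2 + 1)**2 + N(2, 11))**2 = ((2 + 1)**2 + 11*(1 + 11))**2 = (3**2 + 11*12)**2 = (9 + 132)**2 = 141**2 = 19881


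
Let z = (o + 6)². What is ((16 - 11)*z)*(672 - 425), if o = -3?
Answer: 11115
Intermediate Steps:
z = 9 (z = (-3 + 6)² = 3² = 9)
((16 - 11)*z)*(672 - 425) = ((16 - 11)*9)*(672 - 425) = (5*9)*247 = 45*247 = 11115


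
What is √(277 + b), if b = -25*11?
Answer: √2 ≈ 1.4142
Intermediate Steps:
b = -275
√(277 + b) = √(277 - 275) = √2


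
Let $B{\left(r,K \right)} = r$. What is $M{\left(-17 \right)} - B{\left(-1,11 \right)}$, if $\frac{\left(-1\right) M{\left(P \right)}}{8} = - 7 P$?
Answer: $-951$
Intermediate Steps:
$M{\left(P \right)} = 56 P$ ($M{\left(P \right)} = - 8 \left(- 7 P\right) = 56 P$)
$M{\left(-17 \right)} - B{\left(-1,11 \right)} = 56 \left(-17\right) - -1 = -952 + 1 = -951$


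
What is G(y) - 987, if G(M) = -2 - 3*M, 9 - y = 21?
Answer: -953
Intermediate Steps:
y = -12 (y = 9 - 1*21 = 9 - 21 = -12)
G(y) - 987 = (-2 - 3*(-12)) - 987 = (-2 + 36) - 987 = 34 - 987 = -953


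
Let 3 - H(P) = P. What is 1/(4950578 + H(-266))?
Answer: 1/4950847 ≈ 2.0199e-7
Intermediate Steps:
H(P) = 3 - P
1/(4950578 + H(-266)) = 1/(4950578 + (3 - 1*(-266))) = 1/(4950578 + (3 + 266)) = 1/(4950578 + 269) = 1/4950847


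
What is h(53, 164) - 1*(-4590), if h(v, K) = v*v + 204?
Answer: 7603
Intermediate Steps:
h(v, K) = 204 + v² (h(v, K) = v² + 204 = 204 + v²)
h(53, 164) - 1*(-4590) = (204 + 53²) - 1*(-4590) = (204 + 2809) + 4590 = 3013 + 4590 = 7603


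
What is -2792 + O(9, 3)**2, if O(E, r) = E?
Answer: -2711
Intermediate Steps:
-2792 + O(9, 3)**2 = -2792 + 9**2 = -2792 + 81 = -2711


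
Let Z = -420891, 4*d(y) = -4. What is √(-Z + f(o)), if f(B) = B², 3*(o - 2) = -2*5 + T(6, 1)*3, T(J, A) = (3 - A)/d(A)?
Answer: √3788119/3 ≈ 648.77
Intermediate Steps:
d(y) = -1 (d(y) = (¼)*(-4) = -1)
T(J, A) = -3 + A (T(J, A) = (3 - A)/(-1) = (3 - A)*(-1) = -3 + A)
o = -10/3 (o = 2 + (-2*5 + (-3 + 1)*3)/3 = 2 + (-10 - 2*3)/3 = 2 + (-10 - 6)/3 = 2 + (⅓)*(-16) = 2 - 16/3 = -10/3 ≈ -3.3333)
√(-Z + f(o)) = √(-1*(-420891) + (-10/3)²) = √(420891 + 100/9) = √(3788119/9) = √3788119/3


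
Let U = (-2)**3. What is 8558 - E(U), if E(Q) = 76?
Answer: 8482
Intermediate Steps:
U = -8
8558 - E(U) = 8558 - 1*76 = 8558 - 76 = 8482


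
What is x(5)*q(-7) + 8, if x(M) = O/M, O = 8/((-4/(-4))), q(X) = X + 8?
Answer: 48/5 ≈ 9.6000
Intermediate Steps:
q(X) = 8 + X
O = 8 (O = 8/((-4*(-¼))) = 8/1 = 8*1 = 8)
x(M) = 8/M
x(5)*q(-7) + 8 = (8/5)*(8 - 7) + 8 = (8*(⅕))*1 + 8 = (8/5)*1 + 8 = 8/5 + 8 = 48/5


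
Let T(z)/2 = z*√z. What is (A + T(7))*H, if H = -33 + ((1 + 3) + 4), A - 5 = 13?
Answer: -450 - 350*√7 ≈ -1376.0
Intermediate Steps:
A = 18 (A = 5 + 13 = 18)
T(z) = 2*z^(3/2) (T(z) = 2*(z*√z) = 2*z^(3/2))
H = -25 (H = -33 + (4 + 4) = -33 + 8 = -25)
(A + T(7))*H = (18 + 2*7^(3/2))*(-25) = (18 + 2*(7*√7))*(-25) = (18 + 14*√7)*(-25) = -450 - 350*√7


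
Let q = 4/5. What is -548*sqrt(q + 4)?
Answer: -1096*sqrt(30)/5 ≈ -1200.6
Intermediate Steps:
q = 4/5 (q = 4*(1/5) = 4/5 ≈ 0.80000)
-548*sqrt(q + 4) = -548*sqrt(4/5 + 4) = -1096*sqrt(30)/5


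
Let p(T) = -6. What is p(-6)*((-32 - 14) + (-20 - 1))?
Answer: 402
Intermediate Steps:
p(-6)*((-32 - 14) + (-20 - 1)) = -6*((-32 - 14) + (-20 - 1)) = -6*(-46 - 21) = -6*(-67) = 402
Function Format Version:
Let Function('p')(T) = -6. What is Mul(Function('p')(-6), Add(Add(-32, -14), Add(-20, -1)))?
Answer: 402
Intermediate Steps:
Mul(Function('p')(-6), Add(Add(-32, -14), Add(-20, -1))) = Mul(-6, Add(Add(-32, -14), Add(-20, -1))) = Mul(-6, Add(-46, -21)) = Mul(-6, -67) = 402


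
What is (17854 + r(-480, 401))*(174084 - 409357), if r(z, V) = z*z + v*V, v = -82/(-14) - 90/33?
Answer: -4520111695327/77 ≈ -5.8703e+10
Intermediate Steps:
v = 241/77 (v = -82*(-1/14) - 90*1/33 = 41/7 - 30/11 = 241/77 ≈ 3.1299)
r(z, V) = z² + 241*V/77 (r(z, V) = z*z + 241*V/77 = z² + 241*V/77)
(17854 + r(-480, 401))*(174084 - 409357) = (17854 + ((-480)² + (241/77)*401))*(174084 - 409357) = (17854 + (230400 + 96641/77))*(-235273) = (17854 + 17837441/77)*(-235273) = (19212199/77)*(-235273) = -4520111695327/77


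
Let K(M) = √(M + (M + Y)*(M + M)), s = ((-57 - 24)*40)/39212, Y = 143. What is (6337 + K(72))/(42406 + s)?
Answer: 62121611/415705208 + 29409*√862/207852604 ≈ 0.15359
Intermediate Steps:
s = -810/9803 (s = -81*40*(1/39212) = -3240*1/39212 = -810/9803 ≈ -0.082628)
K(M) = √(M + 2*M*(143 + M)) (K(M) = √(M + (M + 143)*(M + M)) = √(M + (143 + M)*(2*M)) = √(M + 2*M*(143 + M)))
(6337 + K(72))/(42406 + s) = (6337 + √(72*(287 + 2*72)))/(42406 - 810/9803) = (6337 + √(72*(287 + 144)))/(415705208/9803) = (6337 + √(72*431))*(9803/415705208) = (6337 + √31032)*(9803/415705208) = (6337 + 6*√862)*(9803/415705208) = 62121611/415705208 + 29409*√862/207852604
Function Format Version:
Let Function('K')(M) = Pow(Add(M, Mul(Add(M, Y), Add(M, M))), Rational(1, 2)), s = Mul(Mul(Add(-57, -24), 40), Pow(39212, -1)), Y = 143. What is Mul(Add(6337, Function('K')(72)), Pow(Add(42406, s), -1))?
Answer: Add(Rational(62121611, 415705208), Mul(Rational(29409, 207852604), Pow(862, Rational(1, 2)))) ≈ 0.15359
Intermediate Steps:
s = Rational(-810, 9803) (s = Mul(Mul(-81, 40), Rational(1, 39212)) = Mul(-3240, Rational(1, 39212)) = Rational(-810, 9803) ≈ -0.082628)
Function('K')(M) = Pow(Add(M, Mul(2, M, Add(143, M))), Rational(1, 2)) (Function('K')(M) = Pow(Add(M, Mul(Add(M, 143), Add(M, M))), Rational(1, 2)) = Pow(Add(M, Mul(Add(143, M), Mul(2, M))), Rational(1, 2)) = Pow(Add(M, Mul(2, M, Add(143, M))), Rational(1, 2)))
Mul(Add(6337, Function('K')(72)), Pow(Add(42406, s), -1)) = Mul(Add(6337, Pow(Mul(72, Add(287, Mul(2, 72))), Rational(1, 2))), Pow(Add(42406, Rational(-810, 9803)), -1)) = Mul(Add(6337, Pow(Mul(72, Add(287, 144)), Rational(1, 2))), Pow(Rational(415705208, 9803), -1)) = Mul(Add(6337, Pow(Mul(72, 431), Rational(1, 2))), Rational(9803, 415705208)) = Mul(Add(6337, Pow(31032, Rational(1, 2))), Rational(9803, 415705208)) = Mul(Add(6337, Mul(6, Pow(862, Rational(1, 2)))), Rational(9803, 415705208)) = Add(Rational(62121611, 415705208), Mul(Rational(29409, 207852604), Pow(862, Rational(1, 2))))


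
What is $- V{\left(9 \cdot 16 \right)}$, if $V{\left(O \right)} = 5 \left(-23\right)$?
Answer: $115$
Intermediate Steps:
$V{\left(O \right)} = -115$
$- V{\left(9 \cdot 16 \right)} = \left(-1\right) \left(-115\right) = 115$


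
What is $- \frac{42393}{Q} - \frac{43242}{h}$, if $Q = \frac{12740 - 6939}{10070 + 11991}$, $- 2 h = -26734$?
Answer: $- \frac{12501496629933}{77541967} \approx -1.6122 \cdot 10^{5}$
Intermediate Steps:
$h = 13367$ ($h = \left(- \frac{1}{2}\right) \left(-26734\right) = 13367$)
$Q = \frac{5801}{22061} \approx 0.26295$
$- \frac{42393}{Q} - \frac{43242}{h} = - \frac{42393}{\frac{5801}{22061}} - \frac{43242}{13367} = \left(-42393\right) \frac{22061}{5801} - \frac{43242}{13367} = - \frac{935231973}{5801} - \frac{43242}{13367} = - \frac{12501496629933}{77541967}$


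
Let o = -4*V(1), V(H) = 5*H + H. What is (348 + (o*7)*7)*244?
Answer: -202032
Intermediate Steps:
V(H) = 6*H
o = -24 ≈ -24.000
(348 + (o*7)*7)*244 = (348 - 24*7*7)*244 = (348 - 168*7)*244 = (348 - 1176)*244 = -828*244 = -202032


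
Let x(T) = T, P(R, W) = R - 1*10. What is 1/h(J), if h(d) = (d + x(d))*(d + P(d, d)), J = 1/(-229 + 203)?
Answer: 169/131 ≈ 1.2901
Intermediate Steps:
J = -1/26 (J = 1/(-26) = -1/26 ≈ -0.038462)
P(R, W) = -10 + R (P(R, W) = R - 10 = -10 + R)
h(d) = 2*d*(-10 + 2*d) (h(d) = (d + d)*(d + (-10 + d)) = (2*d)*(-10 + 2*d) = 2*d*(-10 + 2*d))
1/h(J) = 1/(4*(-1/26)*(-5 - 1/26)) = 1/(4*(-1/26)*(-131/26)) = 1/(131/169) = 169/131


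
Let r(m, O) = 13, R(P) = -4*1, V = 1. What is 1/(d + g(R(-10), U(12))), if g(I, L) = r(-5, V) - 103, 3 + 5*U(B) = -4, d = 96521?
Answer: 1/96431 ≈ 1.0370e-5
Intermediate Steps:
R(P) = -4
U(B) = -7/5 (U(B) = -⅗ + (⅕)*(-4) = -⅗ - ⅘ = -7/5)
g(I, L) = -90 (g(I, L) = 13 - 103 = -90)
1/(d + g(R(-10), U(12))) = 1/(96521 - 90) = 1/96431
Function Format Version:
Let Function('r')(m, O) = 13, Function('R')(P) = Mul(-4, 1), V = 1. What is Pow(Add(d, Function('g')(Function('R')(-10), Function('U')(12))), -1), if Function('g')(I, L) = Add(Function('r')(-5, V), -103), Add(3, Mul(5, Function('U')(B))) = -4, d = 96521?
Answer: Rational(1, 96431) ≈ 1.0370e-5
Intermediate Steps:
Function('R')(P) = -4
Function('U')(B) = Rational(-7, 5) (Function('U')(B) = Add(Rational(-3, 5), Mul(Rational(1, 5), -4)) = Add(Rational(-3, 5), Rational(-4, 5)) = Rational(-7, 5))
Function('g')(I, L) = -90 (Function('g')(I, L) = Add(13, -103) = -90)
Pow(Add(d, Function('g')(Function('R')(-10), Function('U')(12))), -1) = Pow(Add(96521, -90), -1) = Pow(96431, -1) = Rational(1, 96431)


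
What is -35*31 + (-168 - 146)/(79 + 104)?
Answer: -198869/183 ≈ -1086.7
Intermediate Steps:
-35*31 + (-168 - 146)/(79 + 104) = -1085 - 314/183 = -198869/183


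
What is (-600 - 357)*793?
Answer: -758901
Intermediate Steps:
(-600 - 357)*793 = -957*793 = -758901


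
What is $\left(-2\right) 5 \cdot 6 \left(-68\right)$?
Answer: $4080$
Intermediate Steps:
$\left(-2\right) 5 \cdot 6 \left(-68\right) = \left(-10\right) 6 \left(-68\right) = \left(-60\right) \left(-68\right) = 4080$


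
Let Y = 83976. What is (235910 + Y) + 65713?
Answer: 385599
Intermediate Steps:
(235910 + Y) + 65713 = (235910 + 83976) + 65713 = 319886 + 65713 = 385599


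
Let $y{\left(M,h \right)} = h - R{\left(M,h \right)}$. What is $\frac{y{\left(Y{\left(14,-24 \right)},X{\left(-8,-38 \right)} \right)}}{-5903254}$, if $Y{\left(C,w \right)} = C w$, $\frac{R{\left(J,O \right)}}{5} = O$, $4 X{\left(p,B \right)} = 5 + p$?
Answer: $- \frac{3}{5903254} \approx -5.0819 \cdot 10^{-7}$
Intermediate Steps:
$X{\left(p,B \right)} = \frac{5}{4} + \frac{p}{4}$ ($X{\left(p,B \right)} = \frac{5 + p}{4} = \frac{5}{4} + \frac{p}{4}$)
$R{\left(J,O \right)} = 5 O$
$y{\left(M,h \right)} = - 4 h$ ($y{\left(M,h \right)} = h - 5 h = - 4 h$)
$\frac{y{\left(Y{\left(14,-24 \right)},X{\left(-8,-38 \right)} \right)}}{-5903254} = \frac{\left(-4\right) \left(\frac{5}{4} + \frac{1}{4} \left(-8\right)\right)}{-5903254} = - 4 \left(\frac{5}{4} - 2\right) \left(- \frac{1}{5903254}\right) = \left(-4\right) \left(- \frac{3}{4}\right) \left(- \frac{1}{5903254}\right) = 3 \left(- \frac{1}{5903254}\right) = - \frac{3}{5903254}$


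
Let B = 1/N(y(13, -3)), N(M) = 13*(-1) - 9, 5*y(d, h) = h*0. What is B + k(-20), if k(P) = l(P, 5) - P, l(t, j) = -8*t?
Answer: 3959/22 ≈ 179.95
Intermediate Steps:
y(d, h) = 0 (y(d, h) = (h*0)/5 = (⅕)*0 = 0)
N(M) = -22 (N(M) = -13 - 9 = -22)
k(P) = -9*P (k(P) = -8*P - P = -9*P)
B = -1/22 (B = 1/(-22) = -1/22 ≈ -0.045455)
B + k(-20) = -1/22 - 9*(-20) = -1/22 + 180 = 3959/22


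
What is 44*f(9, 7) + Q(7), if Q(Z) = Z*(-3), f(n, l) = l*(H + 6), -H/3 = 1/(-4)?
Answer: 2058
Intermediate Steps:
H = ¾ (H = -3/(-4) = -3*(-¼) = ¾ ≈ 0.75000)
f(n, l) = 27*l/4 (f(n, l) = l*(¾ + 6) = l*(27/4) = 27*l/4)
Q(Z) = -3*Z
44*f(9, 7) + Q(7) = 44*((27/4)*7) - 3*7 = 44*(189/4) - 21 = 2079 - 21 = 2058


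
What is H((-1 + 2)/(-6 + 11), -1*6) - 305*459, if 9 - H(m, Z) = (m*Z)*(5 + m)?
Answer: -3499494/25 ≈ -1.3998e+5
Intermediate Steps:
H(m, Z) = 9 - Z*m*(5 + m) (H(m, Z) = 9 - m*Z*(5 + m) = 9 - Z*m*(5 + m))
H((-1 + 2)/(-6 + 11), -1*6) - 305*459 = (9 - (-1*6)*((-1 + 2)/(-6 + 11))**2 - 5*(-1*6)*(-1 + 2)/(-6 + 11)) - 305*459 = (9 - 1*(-6)*(1/5)**2 - 5*(-6)*1/5) - 139995 = (9 - 1*(-6)*1/25 + 6) - 139995 = (9 + 6/25 + 6) - 139995 = 381/25 - 139995 = -3499494/25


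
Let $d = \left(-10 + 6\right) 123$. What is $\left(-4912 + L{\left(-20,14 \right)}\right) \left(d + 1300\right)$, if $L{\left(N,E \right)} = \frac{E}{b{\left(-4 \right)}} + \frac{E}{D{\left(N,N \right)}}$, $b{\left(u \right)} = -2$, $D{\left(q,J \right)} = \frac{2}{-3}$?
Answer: $-3991520$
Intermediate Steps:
$D{\left(q,J \right)} = - \frac{2}{3}$ ($D{\left(q,J \right)} = 2 \left(- \frac{1}{3}\right) = - \frac{2}{3}$)
$L{\left(N,E \right)} = - 2 E$ ($L{\left(N,E \right)} = \frac{E}{-2} + \frac{E}{- \frac{2}{3}} = E \left(- \frac{1}{2}\right) + E \left(- \frac{3}{2}\right) = - \frac{E}{2} - \frac{3 E}{2} = - 2 E$)
$d = -492$ ($d = \left(-4\right) 123 = -492$)
$\left(-4912 + L{\left(-20,14 \right)}\right) \left(d + 1300\right) = \left(-4912 - 28\right) \left(-492 + 1300\right) = \left(-4912 - 28\right) 808 = \left(-4940\right) 808 = -3991520$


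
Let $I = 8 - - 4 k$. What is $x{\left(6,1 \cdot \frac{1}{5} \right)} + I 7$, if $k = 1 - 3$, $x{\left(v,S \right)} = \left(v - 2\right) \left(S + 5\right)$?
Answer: $\frac{104}{5} \approx 20.8$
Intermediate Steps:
$x{\left(v,S \right)} = \left(-2 + v\right) \left(5 + S\right)$
$k = -2$
$I = 0$ ($I = 8 - \left(-4\right) \left(-2\right) = 8 - 8 = 0$)
$x{\left(6,1 \cdot \frac{1}{5} \right)} + I 7 = \left(-10 - 2 \cdot 1 \cdot \frac{1}{5} + 5 \cdot 6 + 1 \cdot \frac{1}{5} \cdot 6\right) + 0 \cdot 7 = \left(-10 - 2 \cdot 1 \cdot \frac{1}{5} + 30 + 1 \cdot \frac{1}{5} \cdot 6\right) + 0 = \left(-10 - \frac{2}{5} + 30 + \frac{1}{5} \cdot 6\right) + 0 = \left(-10 - \frac{2}{5} + 30 + \frac{6}{5}\right) + 0 = \frac{104}{5} + 0 = \frac{104}{5}$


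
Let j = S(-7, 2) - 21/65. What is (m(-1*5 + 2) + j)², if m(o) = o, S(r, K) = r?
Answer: 450241/4225 ≈ 106.57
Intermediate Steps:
j = -476/65 (j = -7 - 21/65 = -476/65 ≈ -7.3231)
(m(-1*5 + 2) + j)² = ((-1*5 + 2) - 476/65)² = ((-5 + 2) - 476/65)² = (-3 - 476/65)² = (-671/65)² = 450241/4225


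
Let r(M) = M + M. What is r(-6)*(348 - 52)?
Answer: -3552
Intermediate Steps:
r(M) = 2*M
r(-6)*(348 - 52) = (2*(-6))*(348 - 52) = -12*296 = -3552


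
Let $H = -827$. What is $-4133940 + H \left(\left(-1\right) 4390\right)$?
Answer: $-503410$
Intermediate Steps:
$-4133940 + H \left(\left(-1\right) 4390\right) = -4133940 - 827 \left(\left(-1\right) 4390\right) = -4133940 - -3630530 = -4133940 + 3630530 = -503410$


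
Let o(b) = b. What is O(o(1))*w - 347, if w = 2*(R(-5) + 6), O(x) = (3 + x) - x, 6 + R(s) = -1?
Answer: -353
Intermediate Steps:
R(s) = -7 (R(s) = -6 - 1 = -7)
O(x) = 3
w = -2 (w = 2*(-7 + 6) = 2*(-1) = -2)
O(o(1))*w - 347 = 3*(-2) - 347 = -6 - 347 = -353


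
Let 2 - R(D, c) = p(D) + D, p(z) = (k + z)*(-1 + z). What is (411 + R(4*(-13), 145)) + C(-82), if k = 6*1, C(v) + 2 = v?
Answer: -2057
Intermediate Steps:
C(v) = -2 + v
k = 6
p(z) = (-1 + z)*(6 + z) (p(z) = (6 + z)*(-1 + z) = (-1 + z)*(6 + z))
R(D, c) = 8 - D**2 - 6*D (R(D, c) = 2 - ((-6 + D**2 + 5*D) + D) = 2 - (-6 + D**2 + 6*D) = 2 + (6 - D**2 - 6*D) = 8 - D**2 - 6*D)
(411 + R(4*(-13), 145)) + C(-82) = (411 + (8 - (4*(-13))**2 - 24*(-13))) + (-2 - 82) = (411 + (8 - 1*(-52)**2 - 6*(-52))) - 84 = (411 + (8 - 1*2704 + 312)) - 84 = (411 + (8 - 2704 + 312)) - 84 = (411 - 2384) - 84 = -1973 - 84 = -2057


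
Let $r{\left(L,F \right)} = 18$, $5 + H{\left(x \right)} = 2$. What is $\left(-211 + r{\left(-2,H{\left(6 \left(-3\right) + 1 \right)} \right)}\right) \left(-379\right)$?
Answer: $73147$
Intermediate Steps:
$H{\left(x \right)} = -3$ ($H{\left(x \right)} = -5 + 2 = -3$)
$\left(-211 + r{\left(-2,H{\left(6 \left(-3\right) + 1 \right)} \right)}\right) \left(-379\right) = \left(-211 + 18\right) \left(-379\right) = \left(-193\right) \left(-379\right) = 73147$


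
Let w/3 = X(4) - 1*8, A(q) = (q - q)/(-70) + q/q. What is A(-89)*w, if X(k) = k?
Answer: -12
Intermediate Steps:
A(q) = 1 (A(q) = 0*(-1/70) + 1 = 0 + 1 = 1)
w = -12 (w = 3*(4 - 1*8) = 3*(4 - 8) = 3*(-4) = -12)
A(-89)*w = 1*(-12) = -12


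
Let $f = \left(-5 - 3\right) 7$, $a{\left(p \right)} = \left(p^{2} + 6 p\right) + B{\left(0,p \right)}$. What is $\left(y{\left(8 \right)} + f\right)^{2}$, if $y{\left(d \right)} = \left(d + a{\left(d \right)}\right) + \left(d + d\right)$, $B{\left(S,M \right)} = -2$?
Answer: $6084$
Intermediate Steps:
$a{\left(p \right)} = -2 + p^{2} + 6 p$ ($a{\left(p \right)} = \left(p^{2} + 6 p\right) - 2 = -2 + p^{2} + 6 p$)
$f = -56$ ($f = \left(-8\right) 7 = -56$)
$y{\left(d \right)} = -2 + d^{2} + 9 d$ ($y{\left(d \right)} = \left(d + \left(-2 + d^{2} + 6 d\right)\right) + \left(d + d\right) = \left(-2 + d^{2} + 7 d\right) + 2 d = -2 + d^{2} + 9 d$)
$\left(y{\left(8 \right)} + f\right)^{2} = \left(\left(-2 + 8^{2} + 9 \cdot 8\right) - 56\right)^{2} = \left(\left(-2 + 64 + 72\right) - 56\right)^{2} = \left(134 - 56\right)^{2} = 78^{2} = 6084$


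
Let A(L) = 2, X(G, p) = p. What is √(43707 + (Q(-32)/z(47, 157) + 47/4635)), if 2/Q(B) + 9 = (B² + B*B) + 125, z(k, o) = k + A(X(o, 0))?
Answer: √5984924388638479930/11701830 ≈ 209.06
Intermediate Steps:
z(k, o) = 2 + k (z(k, o) = k + 2 = 2 + k)
Q(B) = 2/(116 + 2*B²) (Q(B) = 2/(-9 + ((B² + B*B) + 125)) = 2/(-9 + ((B² + B²) + 125)) = 2/(-9 + (2*B² + 125)) = 2/(-9 + (125 + 2*B²)) = 2/(116 + 2*B²))
√(43707 + (Q(-32)/z(47, 157) + 47/4635)) = √(43707 + (1/((58 + (-32)²)*(2 + 47)) + 47/4635)) = √(43707 + (1/((58 + 1024)*49) + 47*(1/4635))) = √(43707 + ((1/49)/1082 + 47/4635)) = √(43707 + ((1/1082)*(1/49) + 47/4635)) = √(43707 + (1/53018 + 47/4635)) = √(43707 + 2496481/245738430) = √(10740492056491/245738430) = √5984924388638479930/11701830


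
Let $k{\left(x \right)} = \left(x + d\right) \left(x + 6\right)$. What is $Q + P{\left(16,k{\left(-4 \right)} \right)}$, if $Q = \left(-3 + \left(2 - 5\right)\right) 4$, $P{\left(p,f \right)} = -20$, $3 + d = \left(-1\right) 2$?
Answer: $-44$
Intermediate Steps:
$d = -5$ ($d = -3 - 2 = -5$)
$k{\left(x \right)} = \left(-5 + x\right) \left(6 + x\right)$ ($k{\left(x \right)} = \left(x - 5\right) \left(x + 6\right) = \left(-5 + x\right) \left(6 + x\right)$)
$Q = -24$ ($Q = \left(-3 - 3\right) 4 = \left(-6\right) 4 = -24$)
$Q + P{\left(16,k{\left(-4 \right)} \right)} = -24 - 20 = -44$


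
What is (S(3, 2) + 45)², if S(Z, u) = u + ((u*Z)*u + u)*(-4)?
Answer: 81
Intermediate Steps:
S(Z, u) = -3*u - 4*Z*u² (S(Z, u) = u + ((Z*u)*u + u)*(-4) = u + (Z*u² + u)*(-4) = u + (u + Z*u²)*(-4) = u + (-4*u - 4*Z*u²) = -3*u - 4*Z*u²)
(S(3, 2) + 45)² = (-1*2*(3 + 4*3*2) + 45)² = (-1*2*(3 + 24) + 45)² = (-1*2*27 + 45)² = (-54 + 45)² = (-9)² = 81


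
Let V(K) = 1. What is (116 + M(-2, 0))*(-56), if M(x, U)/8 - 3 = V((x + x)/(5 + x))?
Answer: -8288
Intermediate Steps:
M(x, U) = 32 (M(x, U) = 24 + 8*1 = 24 + 8 = 32)
(116 + M(-2, 0))*(-56) = (116 + 32)*(-56) = 148*(-56) = -8288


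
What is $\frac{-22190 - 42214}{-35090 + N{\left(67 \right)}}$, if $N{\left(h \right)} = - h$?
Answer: $\frac{21468}{11719} \approx 1.8319$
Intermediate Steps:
$\frac{-22190 - 42214}{-35090 + N{\left(67 \right)}} = \frac{-22190 - 42214}{-35090 - 67} = - \frac{64404}{-35090 - 67} = - \frac{64404}{-35157} = \left(-64404\right) \left(- \frac{1}{35157}\right) = \frac{21468}{11719}$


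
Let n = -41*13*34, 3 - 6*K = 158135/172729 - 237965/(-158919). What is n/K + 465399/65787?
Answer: -65448650632329886329/353400029707487 ≈ -1.8520e+5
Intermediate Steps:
K = 16115647303/164699519706 (K = 1/2 - (158135/172729 - 237965/(-158919))/6 = 1/2 - (158135*(1/172729) - 237965*(-1/158919))/6 = 1/2 - (158135/172729 + 237965/158919)/6 = 1/2 - 1/6*66234112550/27449919951 = 1/2 - 33117056275/82349759853 = 16115647303/164699519706 ≈ 0.097849)
n = -18122 (n = -533*34 = -18122)
n/K + 465399/65787 = -18122/16115647303/164699519706 + 465399/65787 = -18122*164699519706/16115647303 + 465399*(1/65787) = -2984684696112132/16115647303 + 155133/21929 = -65448650632329886329/353400029707487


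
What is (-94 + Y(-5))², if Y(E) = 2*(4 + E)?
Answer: 9216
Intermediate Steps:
Y(E) = 8 + 2*E
(-94 + Y(-5))² = (-94 + (8 + 2*(-5)))² = (-94 + (8 - 10))² = (-94 - 2)² = (-96)² = 9216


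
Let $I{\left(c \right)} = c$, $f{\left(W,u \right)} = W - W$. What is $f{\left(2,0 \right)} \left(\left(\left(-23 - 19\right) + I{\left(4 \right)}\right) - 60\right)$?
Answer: $0$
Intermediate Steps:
$f{\left(W,u \right)} = 0$
$f{\left(2,0 \right)} \left(\left(\left(-23 - 19\right) + I{\left(4 \right)}\right) - 60\right) = 0 \left(\left(\left(-23 - 19\right) + 4\right) - 60\right) = 0 \left(\left(-42 + 4\right) - 60\right) = 0 \left(-38 - 60\right) = 0 \left(-98\right) = 0$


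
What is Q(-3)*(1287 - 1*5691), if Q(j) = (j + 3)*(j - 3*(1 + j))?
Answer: 0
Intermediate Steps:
Q(j) = (-3 - 2*j)*(3 + j) (Q(j) = (3 + j)*(j + (-3 - 3*j)) = (3 + j)*(-3 - 2*j) = (-3 - 2*j)*(3 + j))
Q(-3)*(1287 - 1*5691) = (-9 - 9*(-3) - 2*(-3)**2)*(1287 - 1*5691) = (-9 + 27 - 2*9)*(1287 - 5691) = (-9 + 27 - 18)*(-4404) = 0*(-4404) = 0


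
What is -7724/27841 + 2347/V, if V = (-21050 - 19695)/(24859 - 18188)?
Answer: -436216713297/1134381545 ≈ -384.54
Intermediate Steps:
V = -40745/6671 ≈ -6.1078
-7724/27841 + 2347/V = -7724/27841 + 2347/(-40745/6671) = -7724*1/27841 + 2347*(-6671/40745) = -7724/27841 - 15656837/40745 = -436216713297/1134381545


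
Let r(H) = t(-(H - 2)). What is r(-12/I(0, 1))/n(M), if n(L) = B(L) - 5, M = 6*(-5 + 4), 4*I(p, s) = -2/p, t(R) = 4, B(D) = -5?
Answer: -⅖ ≈ -0.40000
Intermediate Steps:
I(p, s) = -1/(2*p) (I(p, s) = (-2/p)/4 = -1/(2*p))
r(H) = 4
M = -6 (M = 6*(-1) = -6)
n(L) = -10 (n(L) = -5 - 5 = -10)
r(-12/I(0, 1))/n(M) = 4/(-10) = 4*(-⅒) = -⅖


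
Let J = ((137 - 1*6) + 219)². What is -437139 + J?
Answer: -314639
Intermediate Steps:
J = 122500 (J = ((137 - 6) + 219)² = (131 + 219)² = 350² = 122500)
-437139 + J = -437139 + 122500 = -314639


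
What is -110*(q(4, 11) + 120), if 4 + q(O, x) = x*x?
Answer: -26070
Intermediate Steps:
q(O, x) = -4 + x² (q(O, x) = -4 + x*x = -4 + x²)
-110*(q(4, 11) + 120) = -110*((-4 + 11²) + 120) = -110*((-4 + 121) + 120) = -110*(117 + 120) = -110*237 = -26070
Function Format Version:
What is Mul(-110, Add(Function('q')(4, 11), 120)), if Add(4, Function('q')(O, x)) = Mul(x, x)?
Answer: -26070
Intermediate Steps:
Function('q')(O, x) = Add(-4, Pow(x, 2)) (Function('q')(O, x) = Add(-4, Mul(x, x)) = Add(-4, Pow(x, 2)))
Mul(-110, Add(Function('q')(4, 11), 120)) = Mul(-110, Add(Add(-4, Pow(11, 2)), 120)) = Mul(-110, Add(Add(-4, 121), 120)) = Mul(-110, Add(117, 120)) = Mul(-110, 237) = -26070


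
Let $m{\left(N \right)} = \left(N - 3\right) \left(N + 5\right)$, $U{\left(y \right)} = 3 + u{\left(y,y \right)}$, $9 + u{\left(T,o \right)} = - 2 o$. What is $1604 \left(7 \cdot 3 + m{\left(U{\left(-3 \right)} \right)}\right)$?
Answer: $9624$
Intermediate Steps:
$u{\left(T,o \right)} = -9 - 2 o$
$U{\left(y \right)} = -6 - 2 y$ ($U{\left(y \right)} = 3 - \left(9 + 2 y\right) = -6 - 2 y$)
$m{\left(N \right)} = \left(-3 + N\right) \left(5 + N\right)$
$1604 \left(7 \cdot 3 + m{\left(U{\left(-3 \right)} \right)}\right) = 1604 \left(7 \cdot 3 + \left(-15 + \left(-6 - -6\right)^{2} + 2 \left(-6 - -6\right)\right)\right) = 1604 \left(21 + \left(-15 + \left(-6 + 6\right)^{2} + 2 \left(-6 + 6\right)\right)\right) = 1604 \left(21 + \left(-15 + 0^{2} + 2 \cdot 0\right)\right) = 1604 \left(21 + \left(-15 + 0 + 0\right)\right) = 1604 \left(21 - 15\right) = 1604 \cdot 6 = 9624$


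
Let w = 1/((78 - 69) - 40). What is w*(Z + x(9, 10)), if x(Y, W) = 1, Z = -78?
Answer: 77/31 ≈ 2.4839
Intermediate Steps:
w = -1/31 (w = 1/(9 - 40) = 1/(-31) = -1/31 ≈ -0.032258)
w*(Z + x(9, 10)) = -(-78 + 1)/31 = -1/31*(-77) = 77/31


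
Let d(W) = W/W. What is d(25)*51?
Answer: 51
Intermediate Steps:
d(W) = 1
d(25)*51 = 1*51 = 51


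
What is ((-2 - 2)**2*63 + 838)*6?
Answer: 11076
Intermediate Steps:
((-2 - 2)**2*63 + 838)*6 = ((-4)**2*63 + 838)*6 = (16*63 + 838)*6 = (1008 + 838)*6 = 1846*6 = 11076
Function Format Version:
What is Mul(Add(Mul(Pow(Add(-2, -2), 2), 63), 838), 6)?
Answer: 11076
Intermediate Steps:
Mul(Add(Mul(Pow(Add(-2, -2), 2), 63), 838), 6) = Mul(Add(Mul(Pow(-4, 2), 63), 838), 6) = Mul(Add(Mul(16, 63), 838), 6) = Mul(Add(1008, 838), 6) = Mul(1846, 6) = 11076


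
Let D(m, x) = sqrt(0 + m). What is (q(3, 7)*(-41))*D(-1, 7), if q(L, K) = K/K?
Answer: -41*I ≈ -41.0*I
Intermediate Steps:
q(L, K) = 1
D(m, x) = sqrt(m)
(q(3, 7)*(-41))*D(-1, 7) = (1*(-41))*sqrt(-1) = -41*I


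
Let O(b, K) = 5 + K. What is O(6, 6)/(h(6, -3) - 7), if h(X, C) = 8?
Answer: 11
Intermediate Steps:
O(6, 6)/(h(6, -3) - 7) = (5 + 6)/(8 - 7) = 11/1 = 11*1 = 11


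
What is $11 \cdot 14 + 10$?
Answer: $164$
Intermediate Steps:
$11 \cdot 14 + 10 = 154 + 10 = 164$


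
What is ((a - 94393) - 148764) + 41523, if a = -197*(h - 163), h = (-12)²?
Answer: -197891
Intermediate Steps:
h = 144
a = 3743 (a = -197*(144 - 163) = -197*(-19) = 3743)
((a - 94393) - 148764) + 41523 = ((3743 - 94393) - 148764) + 41523 = (-90650 - 148764) + 41523 = -239414 + 41523 = -197891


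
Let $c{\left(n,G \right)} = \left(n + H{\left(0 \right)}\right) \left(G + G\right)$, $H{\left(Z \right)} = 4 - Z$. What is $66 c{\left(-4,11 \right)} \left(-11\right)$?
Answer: $0$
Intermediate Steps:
$c{\left(n,G \right)} = 2 G \left(4 + n\right)$ ($c{\left(n,G \right)} = \left(n + \left(4 - 0\right)\right) \left(G + G\right) = \left(n + \left(4 + 0\right)\right) 2 G = \left(n + 4\right) 2 G = \left(4 + n\right) 2 G = 2 G \left(4 + n\right)$)
$66 c{\left(-4,11 \right)} \left(-11\right) = 66 \cdot 2 \cdot 11 \left(4 - 4\right) \left(-11\right) = 66 \cdot 2 \cdot 11 \cdot 0 \left(-11\right) = 66 \cdot 0 \left(-11\right) = 0 \left(-11\right) = 0$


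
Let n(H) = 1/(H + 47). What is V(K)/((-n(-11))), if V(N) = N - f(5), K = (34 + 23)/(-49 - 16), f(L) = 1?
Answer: 4392/65 ≈ 67.569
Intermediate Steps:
n(H) = 1/(47 + H)
K = -57/65 (K = 57/(-65) = 57*(-1/65) = -57/65 ≈ -0.87692)
V(N) = -1 + N (V(N) = N - 1*1 = N - 1 = -1 + N)
V(K)/((-n(-11))) = (-1 - 57/65)/((-1/(47 - 11))) = -122/(65*((-1/36))) = -122/(65*((-1*1/36))) = -122/(65*(-1/36)) = -122/65*(-36) = 4392/65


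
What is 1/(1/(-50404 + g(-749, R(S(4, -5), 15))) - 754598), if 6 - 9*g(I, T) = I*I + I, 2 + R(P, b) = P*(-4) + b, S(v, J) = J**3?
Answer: -1013882/765073329445 ≈ -1.3252e-6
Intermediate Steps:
R(P, b) = -2 + b - 4*P (R(P, b) = -2 + (P*(-4) + b) = -2 + (-4*P + b) = -2 + (b - 4*P) = -2 + b - 4*P)
g(I, T) = 2/3 - I/9 - I**2/9 (g(I, T) = 2/3 - (I*I + I)/9 = 2/3 - (I**2 + I)/9 = 2/3 - (I + I**2)/9 = 2/3 + (-I/9 - I**2/9) = 2/3 - I/9 - I**2/9)
1/(1/(-50404 + g(-749, R(S(4, -5), 15))) - 754598) = 1/(1/(-50404 + (2/3 - 1/9*(-749) - 1/9*(-749)**2)) - 754598) = 1/(1/(-50404 + (2/3 + 749/9 - 1/9*561001)) - 754598) = 1/(1/(-50404 + (2/3 + 749/9 - 561001/9)) - 754598) = 1/(1/(-50404 - 560246/9) - 754598) = 1/(1/(-1013882/9) - 754598) = 1/(-9/1013882 - 754598) = 1/(-765073329445/1013882) = -1013882/765073329445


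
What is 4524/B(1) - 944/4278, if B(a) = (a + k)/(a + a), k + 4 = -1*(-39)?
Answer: 537130/2139 ≈ 251.11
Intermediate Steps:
k = 35 (k = -4 - 1*(-39) = -4 + 39 = 35)
B(a) = (35 + a)/(2*a) (B(a) = (a + 35)/(a + a) = (35 + a)/((2*a)) = (35 + a)*(1/(2*a)) = (35 + a)/(2*a))
4524/B(1) - 944/4278 = 4524/(((1/2)*(35 + 1)/1)) - 944/4278 = 4524/(((1/2)*1*36)) - 944*1/4278 = 4524/18 - 472/2139 = 4524*(1/18) - 472/2139 = 754/3 - 472/2139 = 537130/2139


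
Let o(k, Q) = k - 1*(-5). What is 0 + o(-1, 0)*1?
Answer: 4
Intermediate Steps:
o(k, Q) = 5 + k (o(k, Q) = k + 5 = 5 + k)
0 + o(-1, 0)*1 = 0 + (5 - 1)*1 = 0 + 4*1 = 0 + 4 = 4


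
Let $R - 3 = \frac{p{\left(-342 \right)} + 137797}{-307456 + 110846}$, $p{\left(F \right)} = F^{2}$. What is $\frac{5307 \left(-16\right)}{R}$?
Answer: $- \frac{16694548320}{335069} \approx -49824.0$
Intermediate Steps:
$R = \frac{335069}{196610}$ ($R = 3 + \frac{\left(-342\right)^{2} + 137797}{-307456 + 110846} = 3 + \frac{116964 + 137797}{-196610} = 3 + 254761 \left(- \frac{1}{196610}\right) = 3 - \frac{254761}{196610} = \frac{335069}{196610} \approx 1.7042$)
$\frac{5307 \left(-16\right)}{R} = \frac{5307 \left(-16\right)}{\frac{335069}{196610}} = \left(-84912\right) \frac{196610}{335069} = - \frac{16694548320}{335069}$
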